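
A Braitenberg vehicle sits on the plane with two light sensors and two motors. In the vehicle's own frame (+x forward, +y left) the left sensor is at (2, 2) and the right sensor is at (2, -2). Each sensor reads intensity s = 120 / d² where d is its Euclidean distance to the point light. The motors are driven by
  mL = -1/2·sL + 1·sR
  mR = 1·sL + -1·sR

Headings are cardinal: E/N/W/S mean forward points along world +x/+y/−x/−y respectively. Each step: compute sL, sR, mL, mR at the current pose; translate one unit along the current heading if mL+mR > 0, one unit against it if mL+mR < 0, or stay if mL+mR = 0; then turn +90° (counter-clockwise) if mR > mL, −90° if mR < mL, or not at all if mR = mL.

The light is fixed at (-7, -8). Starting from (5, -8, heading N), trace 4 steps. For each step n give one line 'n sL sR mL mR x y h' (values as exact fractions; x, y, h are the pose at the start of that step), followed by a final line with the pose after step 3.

n=0: pose=(5,-8,N); sL=15/13, sR=3/5; mL=3/130, mR=36/65; mL+mR=15/26 → advance +1; mR−mL=69/130 → turn +1·90°
n=1: pose=(5,-7,W); sL=120/101, sR=120/109; mL=5580/11009, mR=960/11009; mL+mR=60/101 → advance +1; mR−mL=-4620/11009 → turn -1·90°
n=2: pose=(4,-7,N); sL=4/3, sR=60/89; mL=2/267, mR=176/267; mL+mR=2/3 → advance +1; mR−mL=58/89 → turn +1·90°
n=3: pose=(4,-6,W); sL=40/27, sR=120/97; mL=1300/2619, mR=640/2619; mL+mR=20/27 → advance +1; mR−mL=-220/873 → turn -1·90°

0 15/13 3/5 3/130 36/65 5 -8 N
1 120/101 120/109 5580/11009 960/11009 5 -7 W
2 4/3 60/89 2/267 176/267 4 -7 N
3 40/27 120/97 1300/2619 640/2619 4 -6 W
final 3 -6 N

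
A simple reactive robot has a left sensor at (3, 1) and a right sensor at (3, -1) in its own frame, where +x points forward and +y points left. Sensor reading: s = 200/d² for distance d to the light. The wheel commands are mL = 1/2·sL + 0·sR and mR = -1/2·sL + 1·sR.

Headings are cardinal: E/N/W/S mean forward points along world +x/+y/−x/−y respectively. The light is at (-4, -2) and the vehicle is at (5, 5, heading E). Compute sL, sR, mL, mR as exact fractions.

left sensor world pos  = (8, 6); dL² = 208
right sensor world pos = (8, 4); dR² = 180
sL = 200/208 = 25/26
sR = 200/180 = 10/9
mL = 1/2·sL + 0·sR = 25/52
mR = -1/2·sL + 1·sR = 295/468

25/26 10/9 25/52 295/468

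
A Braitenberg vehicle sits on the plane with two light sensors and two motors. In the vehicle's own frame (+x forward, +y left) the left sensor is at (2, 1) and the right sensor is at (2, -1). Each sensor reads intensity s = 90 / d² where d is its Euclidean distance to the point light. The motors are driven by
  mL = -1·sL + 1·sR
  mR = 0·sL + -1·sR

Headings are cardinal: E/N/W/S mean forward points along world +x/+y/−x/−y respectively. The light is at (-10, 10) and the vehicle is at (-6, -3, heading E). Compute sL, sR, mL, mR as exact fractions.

left sensor world pos  = (-4, -2); dL² = 180
right sensor world pos = (-4, -4); dR² = 232
sL = 90/180 = 1/2
sR = 90/232 = 45/116
mL = -1·sL + 1·sR = -13/116
mR = 0·sL + -1·sR = -45/116

1/2 45/116 -13/116 -45/116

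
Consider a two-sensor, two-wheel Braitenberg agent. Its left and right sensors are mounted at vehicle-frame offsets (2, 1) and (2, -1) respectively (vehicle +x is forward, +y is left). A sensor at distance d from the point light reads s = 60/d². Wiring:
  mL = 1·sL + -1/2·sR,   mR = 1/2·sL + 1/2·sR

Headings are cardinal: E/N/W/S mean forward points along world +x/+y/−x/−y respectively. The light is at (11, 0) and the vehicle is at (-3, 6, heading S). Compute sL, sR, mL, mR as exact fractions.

12/37 60/241 1782/8917 2556/8917

left sensor world pos  = (-2, 4); dL² = 185
right sensor world pos = (-4, 4); dR² = 241
sL = 60/185 = 12/37
sR = 60/241 = 60/241
mL = 1·sL + -1/2·sR = 1782/8917
mR = 1/2·sL + 1/2·sR = 2556/8917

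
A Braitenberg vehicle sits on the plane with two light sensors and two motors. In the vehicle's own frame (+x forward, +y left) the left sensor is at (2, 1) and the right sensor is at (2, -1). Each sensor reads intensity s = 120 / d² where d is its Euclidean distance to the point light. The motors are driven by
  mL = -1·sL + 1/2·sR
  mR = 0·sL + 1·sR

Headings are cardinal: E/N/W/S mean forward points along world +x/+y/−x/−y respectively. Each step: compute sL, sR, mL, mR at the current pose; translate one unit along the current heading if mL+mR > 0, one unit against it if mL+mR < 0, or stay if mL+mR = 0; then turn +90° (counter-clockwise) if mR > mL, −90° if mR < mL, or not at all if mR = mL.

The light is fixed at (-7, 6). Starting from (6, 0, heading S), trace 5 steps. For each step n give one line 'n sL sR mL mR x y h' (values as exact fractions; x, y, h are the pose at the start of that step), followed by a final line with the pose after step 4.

n=0: pose=(6,0,S); sL=6/13, sR=15/26; mL=-9/52, mR=15/26; mL+mR=21/52 → advance +1; mR−mL=3/4 → turn +1·90°
n=1: pose=(6,-1,E); sL=40/87, sR=120/289; mL=-6340/25143, mR=120/289; mL+mR=4100/25143 → advance +1; mR−mL=16780/25143 → turn +1·90°
n=2: pose=(7,-1,N); sL=60/97, sR=12/25; mL=-918/2425, mR=12/25; mL+mR=246/2425 → advance +1; mR−mL=2082/2425 → turn +1·90°
n=3: pose=(7,0,W); sL=120/193, sR=120/169; mL=-8700/32617, mR=120/169; mL+mR=14460/32617 → advance +1; mR−mL=31860/32617 → turn +1·90°
n=4: pose=(6,0,S); sL=6/13, sR=15/26; mL=-9/52, mR=15/26; mL+mR=21/52 → advance +1; mR−mL=3/4 → turn +1·90°

0 6/13 15/26 -9/52 15/26 6 0 S
1 40/87 120/289 -6340/25143 120/289 6 -1 E
2 60/97 12/25 -918/2425 12/25 7 -1 N
3 120/193 120/169 -8700/32617 120/169 7 0 W
4 6/13 15/26 -9/52 15/26 6 0 S
final 6 -1 E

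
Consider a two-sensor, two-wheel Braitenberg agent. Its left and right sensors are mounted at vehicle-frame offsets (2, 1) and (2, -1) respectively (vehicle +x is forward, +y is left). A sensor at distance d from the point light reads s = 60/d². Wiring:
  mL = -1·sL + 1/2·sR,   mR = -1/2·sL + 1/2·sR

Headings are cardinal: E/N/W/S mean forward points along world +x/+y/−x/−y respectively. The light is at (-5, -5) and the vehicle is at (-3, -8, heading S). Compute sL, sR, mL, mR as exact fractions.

left sensor world pos  = (-2, -10); dL² = 34
right sensor world pos = (-4, -10); dR² = 26
sL = 60/34 = 30/17
sR = 60/26 = 30/13
mL = -1·sL + 1/2·sR = -135/221
mR = -1/2·sL + 1/2·sR = 60/221

30/17 30/13 -135/221 60/221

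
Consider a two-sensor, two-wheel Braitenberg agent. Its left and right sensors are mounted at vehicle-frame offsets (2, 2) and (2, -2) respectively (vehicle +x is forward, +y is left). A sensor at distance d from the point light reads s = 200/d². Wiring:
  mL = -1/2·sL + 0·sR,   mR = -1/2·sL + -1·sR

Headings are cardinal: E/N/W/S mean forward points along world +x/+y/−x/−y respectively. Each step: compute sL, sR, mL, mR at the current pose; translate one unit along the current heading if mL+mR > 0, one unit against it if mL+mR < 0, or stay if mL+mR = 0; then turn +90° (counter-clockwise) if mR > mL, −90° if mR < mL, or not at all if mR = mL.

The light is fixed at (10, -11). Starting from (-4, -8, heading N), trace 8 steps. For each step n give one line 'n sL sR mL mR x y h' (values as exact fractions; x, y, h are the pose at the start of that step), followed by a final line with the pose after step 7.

0 200/281 200/169 -100/281 -73100/47489 -4 -8 N
1 5/4 25/18 -5/8 -145/72 -4 -9 E
2 200/169 200/289 -100/169 -62700/48841 -5 -9 S
3 20/29 100/157 -10/29 -4470/4553 -5 -8 W
4 200/281 200/169 -100/281 -73100/47489 -4 -8 N
5 5/4 25/18 -5/8 -145/72 -4 -9 E
6 200/169 200/289 -100/169 -62700/48841 -5 -9 S
7 20/29 100/157 -10/29 -4470/4553 -5 -8 W
final -4 -8 N

n=0: pose=(-4,-8,N); sL=200/281, sR=200/169; mL=-100/281, mR=-73100/47489; mL+mR=-90000/47489 → advance -1; mR−mL=-200/169 → turn -1·90°
n=1: pose=(-4,-9,E); sL=5/4, sR=25/18; mL=-5/8, mR=-145/72; mL+mR=-95/36 → advance -1; mR−mL=-25/18 → turn -1·90°
n=2: pose=(-5,-9,S); sL=200/169, sR=200/289; mL=-100/169, mR=-62700/48841; mL+mR=-91600/48841 → advance -1; mR−mL=-200/289 → turn -1·90°
n=3: pose=(-5,-8,W); sL=20/29, sR=100/157; mL=-10/29, mR=-4470/4553; mL+mR=-6040/4553 → advance -1; mR−mL=-100/157 → turn -1·90°
n=4: pose=(-4,-8,N); sL=200/281, sR=200/169; mL=-100/281, mR=-73100/47489; mL+mR=-90000/47489 → advance -1; mR−mL=-200/169 → turn -1·90°
n=5: pose=(-4,-9,E); sL=5/4, sR=25/18; mL=-5/8, mR=-145/72; mL+mR=-95/36 → advance -1; mR−mL=-25/18 → turn -1·90°
n=6: pose=(-5,-9,S); sL=200/169, sR=200/289; mL=-100/169, mR=-62700/48841; mL+mR=-91600/48841 → advance -1; mR−mL=-200/289 → turn -1·90°
n=7: pose=(-5,-8,W); sL=20/29, sR=100/157; mL=-10/29, mR=-4470/4553; mL+mR=-6040/4553 → advance -1; mR−mL=-100/157 → turn -1·90°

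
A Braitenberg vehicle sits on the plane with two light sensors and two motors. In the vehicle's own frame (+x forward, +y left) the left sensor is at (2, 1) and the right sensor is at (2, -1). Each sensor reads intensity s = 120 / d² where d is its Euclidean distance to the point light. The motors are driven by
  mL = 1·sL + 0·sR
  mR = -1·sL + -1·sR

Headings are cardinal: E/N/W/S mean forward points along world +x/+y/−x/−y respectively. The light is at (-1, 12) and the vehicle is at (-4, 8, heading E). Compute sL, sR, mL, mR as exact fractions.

12 60/13 12 -216/13

left sensor world pos  = (-2, 9); dL² = 10
right sensor world pos = (-2, 7); dR² = 26
sL = 120/10 = 12
sR = 120/26 = 60/13
mL = 1·sL + 0·sR = 12
mR = -1·sL + -1·sR = -216/13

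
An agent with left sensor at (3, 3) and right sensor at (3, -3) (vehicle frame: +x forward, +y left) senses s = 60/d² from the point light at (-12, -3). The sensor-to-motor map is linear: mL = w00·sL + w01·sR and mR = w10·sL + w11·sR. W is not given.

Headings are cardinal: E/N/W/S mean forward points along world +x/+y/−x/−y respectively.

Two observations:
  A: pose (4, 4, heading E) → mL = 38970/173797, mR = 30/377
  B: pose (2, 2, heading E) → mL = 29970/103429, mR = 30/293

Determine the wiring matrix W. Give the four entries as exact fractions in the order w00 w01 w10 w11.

1/2 1 0 1/2

obs A: pose=(4,4,E) → sL=60/461, sR=60/377, mL=38970/173797, mR=30/377
obs B: pose=(2,2,E) → sL=60/353, sR=60/293, mL=29970/103429, mR=30/293
sensor matrix S = [[60/461, 60/377], [60/353, 60/293]]; det S = -7171200/17975649913
solve [mL_A; mL_B] = S·[w00; w01] and [mR_A; mR_B] = S·[w10; w11]:
  w00 = 1/2, w01 = 1, w10 = 0, w11 = 1/2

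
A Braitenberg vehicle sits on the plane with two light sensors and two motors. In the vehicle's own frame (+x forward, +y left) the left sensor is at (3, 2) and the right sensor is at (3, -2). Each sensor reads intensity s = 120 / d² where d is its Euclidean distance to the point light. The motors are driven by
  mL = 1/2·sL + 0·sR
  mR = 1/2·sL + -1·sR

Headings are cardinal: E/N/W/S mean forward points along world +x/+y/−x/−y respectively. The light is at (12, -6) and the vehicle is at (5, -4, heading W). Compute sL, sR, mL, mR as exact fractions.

6/5 30/29 3/5 -63/145

left sensor world pos  = (2, -6); dL² = 100
right sensor world pos = (2, -2); dR² = 116
sL = 120/100 = 6/5
sR = 120/116 = 30/29
mL = 1/2·sL + 0·sR = 3/5
mR = 1/2·sL + -1·sR = -63/145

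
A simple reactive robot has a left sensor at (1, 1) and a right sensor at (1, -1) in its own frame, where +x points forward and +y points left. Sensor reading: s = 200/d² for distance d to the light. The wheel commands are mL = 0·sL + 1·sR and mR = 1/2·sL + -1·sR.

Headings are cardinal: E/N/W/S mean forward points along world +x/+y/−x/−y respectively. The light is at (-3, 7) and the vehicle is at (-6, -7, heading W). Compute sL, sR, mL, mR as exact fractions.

200/241 40/37 40/37 -5940/8917

left sensor world pos  = (-7, -8); dL² = 241
right sensor world pos = (-7, -6); dR² = 185
sL = 200/241 = 200/241
sR = 200/185 = 40/37
mL = 0·sL + 1·sR = 40/37
mR = 1/2·sL + -1·sR = -5940/8917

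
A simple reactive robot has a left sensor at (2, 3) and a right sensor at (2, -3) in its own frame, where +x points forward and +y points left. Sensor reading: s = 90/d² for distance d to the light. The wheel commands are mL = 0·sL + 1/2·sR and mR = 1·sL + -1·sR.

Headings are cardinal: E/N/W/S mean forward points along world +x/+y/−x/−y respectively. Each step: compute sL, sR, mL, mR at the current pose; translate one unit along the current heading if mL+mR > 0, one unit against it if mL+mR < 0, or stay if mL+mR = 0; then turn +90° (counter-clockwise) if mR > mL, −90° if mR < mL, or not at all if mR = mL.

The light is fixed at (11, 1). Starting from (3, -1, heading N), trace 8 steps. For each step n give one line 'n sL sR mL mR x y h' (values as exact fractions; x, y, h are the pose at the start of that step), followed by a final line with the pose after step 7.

n=0: pose=(3,-1,N); sL=90/121, sR=18/5; mL=9/5, mR=-1728/605; mL+mR=-639/605 → advance -1; mR−mL=-2817/605 → turn -1·90°
n=1: pose=(3,-2,E); sL=5/2, sR=5/4; mL=5/8, mR=5/4; mL+mR=15/8 → advance +1; mR−mL=5/8 → turn +1·90°
n=2: pose=(4,-2,N); sL=90/101, sR=90/17; mL=45/17, mR=-7560/1717; mL+mR=-3015/1717 → advance -1; mR−mL=-12105/1717 → turn -1·90°
n=3: pose=(4,-3,E); sL=45/13, sR=45/37; mL=45/74, mR=1080/481; mL+mR=2745/962 → advance +1; mR−mL=1575/962 → turn +1·90°
n=4: pose=(5,-3,N); sL=18/17, sR=90/13; mL=45/13, mR=-1296/221; mL+mR=-531/221 → advance -1; mR−mL=-2061/221 → turn -1·90°
n=5: pose=(5,-4,E); sL=9/2, sR=9/8; mL=9/16, mR=27/8; mL+mR=63/16 → advance +1; mR−mL=45/16 → turn +1·90°
n=6: pose=(6,-4,N); sL=90/73, sR=90/13; mL=45/13, mR=-5400/949; mL+mR=-2115/949 → advance -1; mR−mL=-8685/949 → turn -1·90°
n=7: pose=(6,-5,E); sL=5, sR=1; mL=1/2, mR=4; mL+mR=9/2 → advance +1; mR−mL=7/2 → turn +1·90°

0 90/121 18/5 9/5 -1728/605 3 -1 N
1 5/2 5/4 5/8 5/4 3 -2 E
2 90/101 90/17 45/17 -7560/1717 4 -2 N
3 45/13 45/37 45/74 1080/481 4 -3 E
4 18/17 90/13 45/13 -1296/221 5 -3 N
5 9/2 9/8 9/16 27/8 5 -4 E
6 90/73 90/13 45/13 -5400/949 6 -4 N
7 5 1 1/2 4 6 -5 E
final 7 -5 N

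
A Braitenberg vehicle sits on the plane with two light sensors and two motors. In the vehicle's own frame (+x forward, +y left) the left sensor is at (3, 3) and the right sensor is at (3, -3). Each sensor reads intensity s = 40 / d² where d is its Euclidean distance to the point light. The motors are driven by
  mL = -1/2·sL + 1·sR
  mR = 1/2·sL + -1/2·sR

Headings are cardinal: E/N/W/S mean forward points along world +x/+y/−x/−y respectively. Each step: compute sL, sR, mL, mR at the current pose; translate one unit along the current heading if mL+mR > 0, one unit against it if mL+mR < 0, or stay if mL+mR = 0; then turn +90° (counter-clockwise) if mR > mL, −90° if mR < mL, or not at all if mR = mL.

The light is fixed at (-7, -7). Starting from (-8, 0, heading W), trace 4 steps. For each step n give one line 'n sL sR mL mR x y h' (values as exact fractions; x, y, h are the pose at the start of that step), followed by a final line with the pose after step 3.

n=0: pose=(-8,0,W); sL=5/4, sR=10/29; mL=-65/232, mR=105/232; mL+mR=5/29 → advance +1; mR−mL=85/116 → turn +1·90°
n=1: pose=(-9,0,S); sL=40/17, sR=40/41; mL=-140/697, mR=480/697; mL+mR=20/41 → advance +1; mR−mL=620/697 → turn +1·90°
n=2: pose=(-9,-1,E); sL=20/41, sR=4; mL=154/41, mR=-72/41; mL+mR=2 → advance +1; mR−mL=-226/41 → turn -1·90°
n=3: pose=(-8,-1,S); sL=40/13, sR=8/5; mL=4/65, mR=48/65; mL+mR=4/5 → advance +1; mR−mL=44/65 → turn +1·90°

0 5/4 10/29 -65/232 105/232 -8 0 W
1 40/17 40/41 -140/697 480/697 -9 0 S
2 20/41 4 154/41 -72/41 -9 -1 E
3 40/13 8/5 4/65 48/65 -8 -1 S
final -8 -2 E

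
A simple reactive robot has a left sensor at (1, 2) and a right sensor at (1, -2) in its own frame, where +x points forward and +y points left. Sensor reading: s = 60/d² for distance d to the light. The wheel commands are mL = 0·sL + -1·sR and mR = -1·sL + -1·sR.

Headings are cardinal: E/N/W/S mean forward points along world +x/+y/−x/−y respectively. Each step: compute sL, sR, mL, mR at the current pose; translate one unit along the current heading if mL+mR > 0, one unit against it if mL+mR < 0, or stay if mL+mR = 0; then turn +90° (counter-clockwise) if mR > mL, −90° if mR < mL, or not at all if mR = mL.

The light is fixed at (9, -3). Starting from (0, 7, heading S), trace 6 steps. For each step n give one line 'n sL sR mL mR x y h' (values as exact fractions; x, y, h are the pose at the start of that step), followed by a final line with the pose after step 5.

n=0: pose=(0,7,S); sL=6/13, sR=30/101; mL=-30/101, mR=-996/1313; mL+mR=-1386/1313 → advance -1; mR−mL=-6/13 → turn -1·90°
n=1: pose=(0,8,W); sL=60/181, sR=60/269; mL=-60/269, mR=-27000/48689; mL+mR=-37860/48689 → advance -1; mR−mL=-60/181 → turn -1·90°
n=2: pose=(1,8,N); sL=15/61, sR=1/3; mL=-1/3, mR=-106/183; mL+mR=-167/183 → advance -1; mR−mL=-15/61 → turn -1·90°
n=3: pose=(1,7,E); sL=60/193, sR=60/113; mL=-60/113, mR=-18360/21809; mL+mR=-29940/21809 → advance -1; mR−mL=-60/193 → turn -1·90°
n=4: pose=(0,7,S); sL=6/13, sR=30/101; mL=-30/101, mR=-996/1313; mL+mR=-1386/1313 → advance -1; mR−mL=-6/13 → turn -1·90°
n=5: pose=(0,8,W); sL=60/181, sR=60/269; mL=-60/269, mR=-27000/48689; mL+mR=-37860/48689 → advance -1; mR−mL=-60/181 → turn -1·90°

0 6/13 30/101 -30/101 -996/1313 0 7 S
1 60/181 60/269 -60/269 -27000/48689 0 8 W
2 15/61 1/3 -1/3 -106/183 1 8 N
3 60/193 60/113 -60/113 -18360/21809 1 7 E
4 6/13 30/101 -30/101 -996/1313 0 7 S
5 60/181 60/269 -60/269 -27000/48689 0 8 W
final 1 8 N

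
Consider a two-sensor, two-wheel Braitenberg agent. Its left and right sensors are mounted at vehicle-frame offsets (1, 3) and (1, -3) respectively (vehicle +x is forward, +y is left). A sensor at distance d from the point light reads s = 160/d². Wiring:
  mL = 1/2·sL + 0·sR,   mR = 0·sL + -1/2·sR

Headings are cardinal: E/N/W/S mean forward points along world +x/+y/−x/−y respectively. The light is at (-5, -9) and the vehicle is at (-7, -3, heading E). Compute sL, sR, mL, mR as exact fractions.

80/41 16 40/41 -8

left sensor world pos  = (-6, 0); dL² = 82
right sensor world pos = (-6, -6); dR² = 10
sL = 160/82 = 80/41
sR = 160/10 = 16
mL = 1/2·sL + 0·sR = 40/41
mR = 0·sL + -1/2·sR = -8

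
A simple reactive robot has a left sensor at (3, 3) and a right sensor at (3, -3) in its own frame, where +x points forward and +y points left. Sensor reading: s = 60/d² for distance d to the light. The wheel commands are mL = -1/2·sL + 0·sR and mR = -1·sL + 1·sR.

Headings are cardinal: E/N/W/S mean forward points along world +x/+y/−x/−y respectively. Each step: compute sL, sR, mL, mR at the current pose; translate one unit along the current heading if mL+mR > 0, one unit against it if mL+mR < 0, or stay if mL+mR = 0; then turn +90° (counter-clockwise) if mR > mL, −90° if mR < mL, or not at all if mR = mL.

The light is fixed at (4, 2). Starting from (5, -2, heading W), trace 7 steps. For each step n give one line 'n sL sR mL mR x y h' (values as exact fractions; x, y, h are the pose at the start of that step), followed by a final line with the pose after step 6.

n=0: pose=(5,-2,W); sL=60/53, sR=12; mL=-30/53, mR=576/53; mL+mR=546/53 → advance +1; mR−mL=606/53 → turn +1·90°
n=1: pose=(4,-2,S); sL=30/29, sR=30/29; mL=-15/29, mR=0; mL+mR=-15/29 → advance -1; mR−mL=15/29 → turn +1·90°
n=2: pose=(4,-1,E); sL=20/3, sR=4/3; mL=-10/3, mR=-16/3; mL+mR=-26/3 → advance -1; mR−mL=-2 → turn -1·90°
n=3: pose=(3,-1,S); sL=3/2, sR=15/13; mL=-3/4, mR=-9/26; mL+mR=-57/52 → advance -1; mR−mL=21/52 → turn +1·90°
n=4: pose=(3,0,E); sL=12, sR=60/29; mL=-6, mR=-288/29; mL+mR=-462/29 → advance -1; mR−mL=-114/29 → turn -1·90°
n=5: pose=(2,0,S); sL=30/13, sR=6/5; mL=-15/13, mR=-72/65; mL+mR=-147/65 → advance -1; mR−mL=3/65 → turn +1·90°
n=6: pose=(2,1,E); sL=12, sR=60/17; mL=-6, mR=-144/17; mL+mR=-246/17 → advance -1; mR−mL=-42/17 → turn -1·90°

0 60/53 12 -30/53 576/53 5 -2 W
1 30/29 30/29 -15/29 0 4 -2 S
2 20/3 4/3 -10/3 -16/3 4 -1 E
3 3/2 15/13 -3/4 -9/26 3 -1 S
4 12 60/29 -6 -288/29 3 0 E
5 30/13 6/5 -15/13 -72/65 2 0 S
6 12 60/17 -6 -144/17 2 1 E
final 1 1 S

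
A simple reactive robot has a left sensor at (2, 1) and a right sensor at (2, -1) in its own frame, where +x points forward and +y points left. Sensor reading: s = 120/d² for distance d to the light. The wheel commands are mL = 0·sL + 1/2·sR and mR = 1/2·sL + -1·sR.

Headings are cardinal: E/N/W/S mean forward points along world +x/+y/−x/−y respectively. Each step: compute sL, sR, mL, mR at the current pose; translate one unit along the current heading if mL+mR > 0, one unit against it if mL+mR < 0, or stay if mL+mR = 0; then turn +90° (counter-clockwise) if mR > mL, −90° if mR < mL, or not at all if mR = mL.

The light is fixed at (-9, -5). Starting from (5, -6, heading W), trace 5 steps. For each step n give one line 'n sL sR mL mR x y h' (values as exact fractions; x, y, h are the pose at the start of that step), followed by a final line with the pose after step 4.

n=0: pose=(5,-6,W); sL=30/37, sR=5/6; mL=5/12, mR=-95/222; mL+mR=-5/444 → advance -1; mR−mL=-125/148 → turn -1·90°
n=1: pose=(6,-6,N); sL=120/197, sR=120/257; mL=60/257, mR=-8220/50629; mL+mR=3600/50629 → advance +1; mR−mL=-20040/50629 → turn -1·90°
n=2: pose=(6,-5,E); sL=12/29, sR=12/29; mL=6/29, mR=-6/29; mL+mR=0 → advance +0; mR−mL=-12/29 → turn -1·90°
n=3: pose=(6,-5,S); sL=6/13, sR=3/5; mL=3/10, mR=-24/65; mL+mR=-9/130 → advance -1; mR−mL=-87/130 → turn -1·90°
n=4: pose=(6,-4,W); sL=120/169, sR=120/173; mL=60/173, mR=-9900/29237; mL+mR=240/29237 → advance +1; mR−mL=-20040/29237 → turn -1·90°

0 30/37 5/6 5/12 -95/222 5 -6 W
1 120/197 120/257 60/257 -8220/50629 6 -6 N
2 12/29 12/29 6/29 -6/29 6 -5 E
3 6/13 3/5 3/10 -24/65 6 -5 S
4 120/169 120/173 60/173 -9900/29237 6 -4 W
final 5 -4 N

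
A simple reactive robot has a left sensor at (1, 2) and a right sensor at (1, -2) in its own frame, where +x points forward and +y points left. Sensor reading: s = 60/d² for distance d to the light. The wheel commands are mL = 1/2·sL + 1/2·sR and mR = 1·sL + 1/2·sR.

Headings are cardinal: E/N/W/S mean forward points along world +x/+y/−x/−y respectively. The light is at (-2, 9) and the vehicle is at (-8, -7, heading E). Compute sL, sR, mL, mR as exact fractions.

left sensor world pos  = (-7, -5); dL² = 221
right sensor world pos = (-7, -9); dR² = 349
sL = 60/221 = 60/221
sR = 60/349 = 60/349
mL = 1/2·sL + 1/2·sR = 17100/77129
mR = 1·sL + 1/2·sR = 27570/77129

60/221 60/349 17100/77129 27570/77129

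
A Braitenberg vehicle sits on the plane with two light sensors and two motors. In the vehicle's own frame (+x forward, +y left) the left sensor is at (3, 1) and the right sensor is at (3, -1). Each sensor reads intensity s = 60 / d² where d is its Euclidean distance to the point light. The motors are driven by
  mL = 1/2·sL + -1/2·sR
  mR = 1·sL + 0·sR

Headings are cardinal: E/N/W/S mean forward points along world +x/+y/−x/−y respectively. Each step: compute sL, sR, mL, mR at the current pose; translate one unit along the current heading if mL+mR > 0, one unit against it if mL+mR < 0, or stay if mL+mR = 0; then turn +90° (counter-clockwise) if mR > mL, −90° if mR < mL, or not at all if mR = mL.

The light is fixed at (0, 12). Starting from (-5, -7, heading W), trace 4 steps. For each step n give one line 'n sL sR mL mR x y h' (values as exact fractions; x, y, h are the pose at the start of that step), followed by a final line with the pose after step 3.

n=0: pose=(-5,-7,W); sL=15/116, sR=15/97; mL=-285/22504, mR=15/116; mL+mR=2625/22504 → advance +1; mR−mL=3195/22504 → turn +1·90°
n=1: pose=(-6,-7,S); sL=60/509, sR=60/533; mL=720/271297, mR=60/509; mL+mR=32700/271297 → advance +1; mR−mL=31260/271297 → turn +1·90°
n=2: pose=(-6,-8,E); sL=6/37, sR=2/15; mL=8/555, mR=6/37; mL+mR=98/555 → advance +1; mR−mL=82/555 → turn +1·90°
n=3: pose=(-5,-8,N); sL=12/65, sR=12/61; mL=-24/3965, mR=12/65; mL+mR=708/3965 → advance +1; mR−mL=756/3965 → turn +1·90°

0 15/116 15/97 -285/22504 15/116 -5 -7 W
1 60/509 60/533 720/271297 60/509 -6 -7 S
2 6/37 2/15 8/555 6/37 -6 -8 E
3 12/65 12/61 -24/3965 12/65 -5 -8 N
final -5 -7 W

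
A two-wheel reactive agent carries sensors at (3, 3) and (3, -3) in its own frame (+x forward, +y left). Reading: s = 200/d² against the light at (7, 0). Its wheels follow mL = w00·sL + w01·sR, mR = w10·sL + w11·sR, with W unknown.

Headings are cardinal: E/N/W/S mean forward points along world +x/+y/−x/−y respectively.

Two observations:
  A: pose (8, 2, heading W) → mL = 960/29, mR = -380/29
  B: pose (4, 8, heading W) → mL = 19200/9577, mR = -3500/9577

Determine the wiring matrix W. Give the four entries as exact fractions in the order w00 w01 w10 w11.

obs A: pose=(8,2,W) → sL=40, sR=200/29, mL=960/29, mR=-380/29
obs B: pose=(4,8,W) → sL=200/61, sR=200/157, mL=19200/9577, mR=-3500/9577
sensor matrix S = [[40, 200/29], [200/61, 200/157]]; det S = 7872000/277733
solve [mL_A; mL_B] = S·[w00; w01] and [mR_A; mR_B] = S·[w10; w11]:
  w00 = 1, w01 = -1, w10 = -1/2, w11 = 1

1 -1 -1/2 1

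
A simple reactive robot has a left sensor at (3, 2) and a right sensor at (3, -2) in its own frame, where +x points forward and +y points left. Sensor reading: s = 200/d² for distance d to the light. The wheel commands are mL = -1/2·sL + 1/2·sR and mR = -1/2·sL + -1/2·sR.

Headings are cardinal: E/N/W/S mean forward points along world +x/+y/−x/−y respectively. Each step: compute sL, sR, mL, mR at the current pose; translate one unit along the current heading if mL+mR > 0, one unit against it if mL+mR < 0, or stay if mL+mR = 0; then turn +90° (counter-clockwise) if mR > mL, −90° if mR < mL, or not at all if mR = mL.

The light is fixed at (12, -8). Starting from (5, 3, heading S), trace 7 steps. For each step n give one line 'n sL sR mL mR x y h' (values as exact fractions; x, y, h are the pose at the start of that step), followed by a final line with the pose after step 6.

n=0: pose=(5,3,S); sL=200/89, sR=40/29; mL=-1120/2581, mR=-4680/2581; mL+mR=-200/89 → advance -1; mR−mL=-40/29 → turn -1·90°
n=1: pose=(5,4,W); sL=1, sR=25/37; mL=-6/37, mR=-31/37; mL+mR=-1 → advance -1; mR−mL=-25/37 → turn -1·90°
n=2: pose=(6,4,N); sL=200/289, sR=200/241; mL=4800/69649, mR=-53000/69649; mL+mR=-200/289 → advance -1; mR−mL=-200/241 → turn -1·90°
n=3: pose=(6,3,E); sL=100/89, sR=20/9; mL=440/801, mR=-1340/801; mL+mR=-100/89 → advance -1; mR−mL=-20/9 → turn -1·90°
n=4: pose=(5,3,S); sL=200/89, sR=40/29; mL=-1120/2581, mR=-4680/2581; mL+mR=-200/89 → advance -1; mR−mL=-40/29 → turn -1·90°
n=5: pose=(5,4,W); sL=1, sR=25/37; mL=-6/37, mR=-31/37; mL+mR=-1 → advance -1; mR−mL=-25/37 → turn -1·90°
n=6: pose=(6,4,N); sL=200/289, sR=200/241; mL=4800/69649, mR=-53000/69649; mL+mR=-200/289 → advance -1; mR−mL=-200/241 → turn -1·90°

0 200/89 40/29 -1120/2581 -4680/2581 5 3 S
1 1 25/37 -6/37 -31/37 5 4 W
2 200/289 200/241 4800/69649 -53000/69649 6 4 N
3 100/89 20/9 440/801 -1340/801 6 3 E
4 200/89 40/29 -1120/2581 -4680/2581 5 3 S
5 1 25/37 -6/37 -31/37 5 4 W
6 200/289 200/241 4800/69649 -53000/69649 6 4 N
final 6 3 E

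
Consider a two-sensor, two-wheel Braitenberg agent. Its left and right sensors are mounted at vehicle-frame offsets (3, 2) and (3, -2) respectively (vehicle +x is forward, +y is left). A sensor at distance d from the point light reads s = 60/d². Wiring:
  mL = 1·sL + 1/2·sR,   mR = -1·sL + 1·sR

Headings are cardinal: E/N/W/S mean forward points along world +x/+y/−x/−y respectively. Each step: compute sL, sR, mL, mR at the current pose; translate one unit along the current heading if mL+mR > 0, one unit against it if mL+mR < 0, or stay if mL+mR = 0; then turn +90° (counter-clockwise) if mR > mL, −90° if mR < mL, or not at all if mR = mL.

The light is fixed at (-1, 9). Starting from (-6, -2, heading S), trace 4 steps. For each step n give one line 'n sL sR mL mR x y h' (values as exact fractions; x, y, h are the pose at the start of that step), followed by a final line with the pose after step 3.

n=0: pose=(-6,-2,S); sL=12/41, sR=12/49; mL=834/2009, mR=-96/2009; mL+mR=18/49 → advance +1; mR−mL=-930/2009 → turn -1·90°
n=1: pose=(-6,-3,W); sL=3/13, sR=15/41; mL=441/1066, mR=72/533; mL+mR=45/82 → advance +1; mR−mL=-297/1066 → turn -1·90°
n=2: pose=(-7,-3,N); sL=12/29, sR=60/97; mL=2034/2813, mR=576/2813; mL+mR=90/97 → advance +1; mR−mL=-1458/2813 → turn -1·90°
n=3: pose=(-7,-2,E); sL=2/3, sR=30/89; mL=223/267, mR=-88/267; mL+mR=45/89 → advance +1; mR−mL=-311/267 → turn -1·90°

0 12/41 12/49 834/2009 -96/2009 -6 -2 S
1 3/13 15/41 441/1066 72/533 -6 -3 W
2 12/29 60/97 2034/2813 576/2813 -7 -3 N
3 2/3 30/89 223/267 -88/267 -7 -2 E
final -6 -2 S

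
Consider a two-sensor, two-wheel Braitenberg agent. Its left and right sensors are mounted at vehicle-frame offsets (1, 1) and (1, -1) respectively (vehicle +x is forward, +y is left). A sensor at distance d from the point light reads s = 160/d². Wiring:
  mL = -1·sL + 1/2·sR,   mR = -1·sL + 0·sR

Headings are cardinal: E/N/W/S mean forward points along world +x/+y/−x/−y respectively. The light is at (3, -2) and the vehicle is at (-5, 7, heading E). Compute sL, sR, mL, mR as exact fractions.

160/149 160/113 -6160/16837 -160/149

left sensor world pos  = (-4, 8); dL² = 149
right sensor world pos = (-4, 6); dR² = 113
sL = 160/149 = 160/149
sR = 160/113 = 160/113
mL = -1·sL + 1/2·sR = -6160/16837
mR = -1·sL + 0·sR = -160/149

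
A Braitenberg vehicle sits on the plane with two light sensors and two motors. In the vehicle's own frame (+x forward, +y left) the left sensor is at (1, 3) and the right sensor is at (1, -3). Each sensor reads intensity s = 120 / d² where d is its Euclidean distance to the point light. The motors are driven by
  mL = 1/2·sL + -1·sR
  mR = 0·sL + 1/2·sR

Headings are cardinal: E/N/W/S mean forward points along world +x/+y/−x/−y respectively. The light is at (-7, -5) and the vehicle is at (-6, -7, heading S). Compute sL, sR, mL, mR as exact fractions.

24/5 120/13 -444/65 60/13

left sensor world pos  = (-3, -8); dL² = 25
right sensor world pos = (-9, -8); dR² = 13
sL = 120/25 = 24/5
sR = 120/13 = 120/13
mL = 1/2·sL + -1·sR = -444/65
mR = 0·sL + 1/2·sR = 60/13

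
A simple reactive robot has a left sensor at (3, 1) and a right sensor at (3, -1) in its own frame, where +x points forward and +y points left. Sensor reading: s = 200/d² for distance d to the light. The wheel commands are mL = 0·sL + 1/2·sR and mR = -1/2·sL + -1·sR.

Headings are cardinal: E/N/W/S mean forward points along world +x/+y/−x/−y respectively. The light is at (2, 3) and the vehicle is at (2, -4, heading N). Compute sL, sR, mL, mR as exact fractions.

200/17 200/17 100/17 -300/17

left sensor world pos  = (1, -1); dL² = 17
right sensor world pos = (3, -1); dR² = 17
sL = 200/17 = 200/17
sR = 200/17 = 200/17
mL = 0·sL + 1/2·sR = 100/17
mR = -1/2·sL + -1·sR = -300/17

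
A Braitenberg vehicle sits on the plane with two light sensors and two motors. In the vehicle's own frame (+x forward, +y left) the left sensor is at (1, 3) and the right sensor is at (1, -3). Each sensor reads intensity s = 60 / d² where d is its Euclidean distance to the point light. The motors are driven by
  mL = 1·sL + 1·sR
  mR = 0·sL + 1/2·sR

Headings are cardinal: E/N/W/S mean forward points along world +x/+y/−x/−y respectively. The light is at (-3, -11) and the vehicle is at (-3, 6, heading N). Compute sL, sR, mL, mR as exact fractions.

20/111 20/111 40/111 10/111

left sensor world pos  = (-6, 7); dL² = 333
right sensor world pos = (0, 7); dR² = 333
sL = 60/333 = 20/111
sR = 60/333 = 20/111
mL = 1·sL + 1·sR = 40/111
mR = 0·sL + 1/2·sR = 10/111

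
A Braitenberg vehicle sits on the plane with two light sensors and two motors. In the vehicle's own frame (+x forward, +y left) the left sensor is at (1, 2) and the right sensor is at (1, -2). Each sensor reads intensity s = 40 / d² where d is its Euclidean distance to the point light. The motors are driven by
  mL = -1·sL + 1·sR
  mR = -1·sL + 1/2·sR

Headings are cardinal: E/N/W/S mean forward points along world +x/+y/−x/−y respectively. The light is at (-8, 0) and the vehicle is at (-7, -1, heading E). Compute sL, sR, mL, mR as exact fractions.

8 40/13 -64/13 -84/13

left sensor world pos  = (-6, 1); dL² = 5
right sensor world pos = (-6, -3); dR² = 13
sL = 40/5 = 8
sR = 40/13 = 40/13
mL = -1·sL + 1·sR = -64/13
mR = -1·sL + 1/2·sR = -84/13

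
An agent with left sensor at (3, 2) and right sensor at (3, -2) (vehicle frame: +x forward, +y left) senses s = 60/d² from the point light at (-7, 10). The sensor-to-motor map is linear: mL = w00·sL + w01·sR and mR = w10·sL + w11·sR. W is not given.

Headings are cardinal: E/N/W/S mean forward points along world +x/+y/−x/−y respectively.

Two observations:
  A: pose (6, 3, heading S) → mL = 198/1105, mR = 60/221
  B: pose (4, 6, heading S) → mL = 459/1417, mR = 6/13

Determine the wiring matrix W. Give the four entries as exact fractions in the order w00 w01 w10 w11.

-1/2 1 0 1

obs A: pose=(6,3,S) → sL=12/65, sR=60/221, mL=198/1105, mR=60/221
obs B: pose=(4,6,S) → sL=30/109, sR=6/13, mL=459/1417, mR=6/13
sensor matrix S = [[12/65, 60/221], [30/109, 6/13]]; det S = 16416/1565785
solve [mL_A; mL_B] = S·[w00; w01] and [mR_A; mR_B] = S·[w10; w11]:
  w00 = -1/2, w01 = 1, w10 = 0, w11 = 1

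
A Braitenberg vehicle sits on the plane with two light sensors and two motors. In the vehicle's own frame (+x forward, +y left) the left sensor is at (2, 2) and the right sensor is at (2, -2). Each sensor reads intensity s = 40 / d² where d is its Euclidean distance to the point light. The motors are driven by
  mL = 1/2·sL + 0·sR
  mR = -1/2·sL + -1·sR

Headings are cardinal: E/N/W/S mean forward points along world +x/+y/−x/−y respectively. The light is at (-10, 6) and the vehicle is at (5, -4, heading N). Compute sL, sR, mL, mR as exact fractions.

40/233 40/353 20/233 -16380/82249

left sensor world pos  = (3, -2); dL² = 233
right sensor world pos = (7, -2); dR² = 353
sL = 40/233 = 40/233
sR = 40/353 = 40/353
mL = 1/2·sL + 0·sR = 20/233
mR = -1/2·sL + -1·sR = -16380/82249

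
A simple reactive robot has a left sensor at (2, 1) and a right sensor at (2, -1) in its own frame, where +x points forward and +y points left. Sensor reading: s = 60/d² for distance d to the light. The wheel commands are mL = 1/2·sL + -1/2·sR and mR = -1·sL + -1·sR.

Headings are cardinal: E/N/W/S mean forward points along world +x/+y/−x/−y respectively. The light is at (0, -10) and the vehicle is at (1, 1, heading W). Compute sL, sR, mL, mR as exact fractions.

60/101 12/29 264/2929 -2952/2929

left sensor world pos  = (-1, 0); dL² = 101
right sensor world pos = (-1, 2); dR² = 145
sL = 60/101 = 60/101
sR = 60/145 = 12/29
mL = 1/2·sL + -1/2·sR = 264/2929
mR = -1·sL + -1·sR = -2952/2929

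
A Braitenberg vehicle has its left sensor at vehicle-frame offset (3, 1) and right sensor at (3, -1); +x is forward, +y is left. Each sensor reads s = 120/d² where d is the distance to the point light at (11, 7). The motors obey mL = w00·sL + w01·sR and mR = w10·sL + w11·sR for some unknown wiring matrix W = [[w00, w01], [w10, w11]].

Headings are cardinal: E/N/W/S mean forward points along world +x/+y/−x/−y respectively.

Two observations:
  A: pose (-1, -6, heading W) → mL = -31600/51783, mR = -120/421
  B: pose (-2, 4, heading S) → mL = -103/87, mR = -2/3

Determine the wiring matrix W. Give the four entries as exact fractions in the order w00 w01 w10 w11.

obs A: pose=(-1,-6,W) → sL=120/421, sR=40/123, mL=-31600/51783, mR=-120/421
obs B: pose=(-2,4,S) → sL=2/3, sR=15/29, mL=-103/87, mR=-2/3
sensor matrix S = [[120/421, 40/123], [2/3, 15/29]]; det S = -312520/4505121
solve [mL_A; mL_B] = S·[w00; w01] and [mR_A; mR_B] = S·[w10; w11]:
  w00 = -1, w01 = -1, w10 = -1, w11 = 0

-1 -1 -1 0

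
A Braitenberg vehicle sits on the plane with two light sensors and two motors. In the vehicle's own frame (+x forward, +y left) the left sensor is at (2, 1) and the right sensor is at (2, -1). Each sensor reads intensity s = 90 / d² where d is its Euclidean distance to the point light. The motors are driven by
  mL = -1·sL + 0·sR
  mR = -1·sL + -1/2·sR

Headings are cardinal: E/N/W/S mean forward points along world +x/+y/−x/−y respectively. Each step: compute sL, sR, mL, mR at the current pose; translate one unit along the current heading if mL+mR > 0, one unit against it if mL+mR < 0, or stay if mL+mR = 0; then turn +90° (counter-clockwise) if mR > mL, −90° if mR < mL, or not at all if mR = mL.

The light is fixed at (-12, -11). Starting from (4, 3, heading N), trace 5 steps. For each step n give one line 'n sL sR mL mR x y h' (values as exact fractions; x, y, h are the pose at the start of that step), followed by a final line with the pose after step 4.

0 90/481 18/109 -90/481 -14139/52429 4 3 N
1 9/52 5/26 -9/52 -7/26 4 2 E
2 90/377 90/317 -90/377 -45495/119509 3 2 S
3 45/169 45/197 -45/169 -25335/66586 3 3 W
4 90/481 18/109 -90/481 -14139/52429 4 3 N
final 4 2 E

n=0: pose=(4,3,N); sL=90/481, sR=18/109; mL=-90/481, mR=-14139/52429; mL+mR=-23949/52429 → advance -1; mR−mL=-9/109 → turn -1·90°
n=1: pose=(4,2,E); sL=9/52, sR=5/26; mL=-9/52, mR=-7/26; mL+mR=-23/52 → advance -1; mR−mL=-5/52 → turn -1·90°
n=2: pose=(3,2,S); sL=90/377, sR=90/317; mL=-90/377, mR=-45495/119509; mL+mR=-74025/119509 → advance -1; mR−mL=-45/317 → turn -1·90°
n=3: pose=(3,3,W); sL=45/169, sR=45/197; mL=-45/169, mR=-25335/66586; mL+mR=-43065/66586 → advance -1; mR−mL=-45/394 → turn -1·90°
n=4: pose=(4,3,N); sL=90/481, sR=18/109; mL=-90/481, mR=-14139/52429; mL+mR=-23949/52429 → advance -1; mR−mL=-9/109 → turn -1·90°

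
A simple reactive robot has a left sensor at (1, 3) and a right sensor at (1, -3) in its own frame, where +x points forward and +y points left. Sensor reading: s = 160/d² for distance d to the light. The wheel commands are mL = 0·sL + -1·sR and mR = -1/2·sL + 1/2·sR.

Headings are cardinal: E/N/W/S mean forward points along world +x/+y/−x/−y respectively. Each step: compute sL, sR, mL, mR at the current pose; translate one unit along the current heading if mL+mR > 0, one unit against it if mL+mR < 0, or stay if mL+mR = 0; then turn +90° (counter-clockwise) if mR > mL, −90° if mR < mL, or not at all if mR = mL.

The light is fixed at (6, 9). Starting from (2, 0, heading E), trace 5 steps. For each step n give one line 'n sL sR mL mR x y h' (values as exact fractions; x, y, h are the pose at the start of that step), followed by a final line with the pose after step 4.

0 32/9 160/153 -160/153 -64/51 2 0 E
1 20/13 40/41 -40/41 -150/533 1 0 S
2 160/41 160/137 -160/137 -7680/5617 1 1 E
3 16/9 80/81 -80/81 -32/81 0 1 S
4 160/41 32/25 -32/25 -1344/1025 0 2 E
final -1 2 S

n=0: pose=(2,0,E); sL=32/9, sR=160/153; mL=-160/153, mR=-64/51; mL+mR=-352/153 → advance -1; mR−mL=-32/153 → turn -1·90°
n=1: pose=(1,0,S); sL=20/13, sR=40/41; mL=-40/41, mR=-150/533; mL+mR=-670/533 → advance -1; mR−mL=370/533 → turn +1·90°
n=2: pose=(1,1,E); sL=160/41, sR=160/137; mL=-160/137, mR=-7680/5617; mL+mR=-14240/5617 → advance -1; mR−mL=-1120/5617 → turn -1·90°
n=3: pose=(0,1,S); sL=16/9, sR=80/81; mL=-80/81, mR=-32/81; mL+mR=-112/81 → advance -1; mR−mL=16/27 → turn +1·90°
n=4: pose=(0,2,E); sL=160/41, sR=32/25; mL=-32/25, mR=-1344/1025; mL+mR=-2656/1025 → advance -1; mR−mL=-32/1025 → turn -1·90°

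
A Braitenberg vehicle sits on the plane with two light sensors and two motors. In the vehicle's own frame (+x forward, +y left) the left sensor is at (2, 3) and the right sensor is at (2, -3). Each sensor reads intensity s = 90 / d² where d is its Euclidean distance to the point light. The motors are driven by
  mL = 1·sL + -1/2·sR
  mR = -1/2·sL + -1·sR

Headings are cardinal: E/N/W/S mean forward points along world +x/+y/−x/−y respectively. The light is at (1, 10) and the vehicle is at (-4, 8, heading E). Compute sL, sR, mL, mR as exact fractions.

left sensor world pos  = (-2, 11); dL² = 10
right sensor world pos = (-2, 5); dR² = 34
sL = 90/10 = 9
sR = 90/34 = 45/17
mL = 1·sL + -1/2·sR = 261/34
mR = -1/2·sL + -1·sR = -243/34

9 45/17 261/34 -243/34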